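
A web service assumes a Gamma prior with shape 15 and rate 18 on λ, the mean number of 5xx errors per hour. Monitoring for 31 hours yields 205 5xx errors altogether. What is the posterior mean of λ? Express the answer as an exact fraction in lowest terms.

Total count 205 over total exposure 31 hours.
The Gamma prior is conjugate for the Poisson rate, so λ | data ~ Gamma(15+205, 18+31) = Gamma(220, 49).
Posterior mean = α'/β' = 220/49.

220/49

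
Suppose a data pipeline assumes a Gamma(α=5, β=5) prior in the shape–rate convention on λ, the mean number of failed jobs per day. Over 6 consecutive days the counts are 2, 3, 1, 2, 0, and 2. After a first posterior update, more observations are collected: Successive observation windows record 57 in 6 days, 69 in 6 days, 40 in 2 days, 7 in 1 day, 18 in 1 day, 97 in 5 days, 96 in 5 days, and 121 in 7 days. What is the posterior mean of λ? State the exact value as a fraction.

Total count: 2 + 3 + 1 + 2 + 0 + 2 = 10.
Total exposure: 6 days.
After the first batch: Gamma(5 + 10, 5 + 6) = Gamma(15, 11).
Total count: 57 + 69 + 40 + 7 + 18 + 97 + 96 + 121 = 505.
Total exposure: 6 + 6 + 2 + 1 + 1 + 5 + 5 + 7 = 33 days.
After the second batch: Gamma(15 + 505, 11 + 33) = Gamma(520, 44).
Posterior mean = α'/β' = 520/44 = 130/11.

130/11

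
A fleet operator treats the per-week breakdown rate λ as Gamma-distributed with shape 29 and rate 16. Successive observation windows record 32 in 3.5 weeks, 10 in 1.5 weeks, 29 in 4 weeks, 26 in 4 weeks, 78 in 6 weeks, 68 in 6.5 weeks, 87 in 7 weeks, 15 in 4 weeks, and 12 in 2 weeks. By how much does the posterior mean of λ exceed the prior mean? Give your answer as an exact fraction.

Total count: 32 + 10 + 29 + 26 + 78 + 68 + 87 + 15 + 12 = 357.
Total exposure: 3.5 + 1.5 + 4 + 4 + 6 + 6.5 + 7 + 4 + 2 = 38.5 weeks.
The Gamma prior is conjugate for the Poisson rate, so λ | data ~ Gamma(29+357, 16+38.5) = Gamma(386, 109/2).
Posterior mean = 386/(109/2) = 772/109; prior mean = 29/16 = 29/16. Difference = 772/109 − 29/16 = 9191/1744.

9191/1744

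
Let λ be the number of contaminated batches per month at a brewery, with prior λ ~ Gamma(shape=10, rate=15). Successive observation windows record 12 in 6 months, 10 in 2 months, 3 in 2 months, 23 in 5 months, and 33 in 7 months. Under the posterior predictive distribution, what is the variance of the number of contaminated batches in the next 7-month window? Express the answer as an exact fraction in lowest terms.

Total count: 12 + 10 + 3 + 23 + 33 = 81.
Total exposure: 6 + 2 + 2 + 5 + 7 = 22 months.
The Gamma prior is conjugate for the Poisson rate, so λ | data ~ Gamma(10+81, 15+22) = Gamma(91, 37).
The posterior predictive for a window of length T is Negative Binomial with variance T·α'·(β'+T)/β'² = 7·91·44/1369 = 28028/1369.

28028/1369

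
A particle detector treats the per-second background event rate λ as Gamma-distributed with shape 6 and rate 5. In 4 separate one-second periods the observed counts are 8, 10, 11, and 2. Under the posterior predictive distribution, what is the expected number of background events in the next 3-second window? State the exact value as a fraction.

Total count: 8 + 10 + 11 + 2 = 31.
Total exposure: 4 seconds.
Gamma(α, β) with Poisson data over total exposure Σt gives posterior Gamma(α+Σx, β+Σt) = Gamma(37, 9).
Predictive mean over a 3-second window = T·E[λ|data] = 3·37/9 = 37/3.

37/3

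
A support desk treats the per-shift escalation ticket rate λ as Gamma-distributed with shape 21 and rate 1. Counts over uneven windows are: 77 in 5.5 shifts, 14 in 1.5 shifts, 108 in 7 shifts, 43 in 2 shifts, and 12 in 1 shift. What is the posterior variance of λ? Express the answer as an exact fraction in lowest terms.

Total count: 77 + 14 + 108 + 43 + 12 = 254.
Total exposure: 5.5 + 1.5 + 7 + 2 + 1 = 17 shifts.
Gamma(α, β) with Poisson data over total exposure Σt gives posterior Gamma(α+Σx, β+Σt) = Gamma(275, 18).
Posterior variance = α'/β'² = 275/324.

275/324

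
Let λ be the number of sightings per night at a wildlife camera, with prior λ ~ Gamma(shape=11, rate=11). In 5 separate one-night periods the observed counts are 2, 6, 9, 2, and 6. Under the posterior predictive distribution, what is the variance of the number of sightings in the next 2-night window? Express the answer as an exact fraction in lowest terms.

Total count: 2 + 6 + 9 + 2 + 6 = 25.
Total exposure: 5 nights.
By Gamma–Poisson conjugacy, the posterior is Gamma(α + Σx, β + Σt) = Gamma(11 + 25, 11 + 5) = Gamma(36, 16).
The posterior predictive for a window of length T is Negative Binomial with variance T·α'·(β'+T)/β'² = 2·36·18/256 = 81/16.

81/16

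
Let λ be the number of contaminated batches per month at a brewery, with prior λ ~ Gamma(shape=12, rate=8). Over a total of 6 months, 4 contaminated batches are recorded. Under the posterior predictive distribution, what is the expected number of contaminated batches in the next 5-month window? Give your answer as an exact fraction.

40/7

Total count 4 over total exposure 6 months.
Posterior: α' = 12 + 4 = 16, β' = 8 + 6 = 14.
Predictive mean over a 5-month window = T·E[λ|data] = 5·16/14 = 40/7.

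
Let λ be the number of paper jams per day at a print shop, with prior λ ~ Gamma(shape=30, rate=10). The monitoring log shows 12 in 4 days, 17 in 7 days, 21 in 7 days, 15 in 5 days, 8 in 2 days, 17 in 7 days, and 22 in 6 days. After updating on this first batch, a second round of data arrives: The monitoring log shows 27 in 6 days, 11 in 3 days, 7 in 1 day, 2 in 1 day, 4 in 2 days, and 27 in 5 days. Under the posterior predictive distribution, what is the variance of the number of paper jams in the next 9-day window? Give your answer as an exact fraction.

Total count: 12 + 17 + 21 + 15 + 8 + 17 + 22 = 112.
Total exposure: 4 + 7 + 7 + 5 + 2 + 7 + 6 = 38 days.
After the first batch: Gamma(30 + 112, 10 + 38) = Gamma(142, 48).
Total count: 27 + 11 + 7 + 2 + 4 + 27 = 78.
Total exposure: 6 + 3 + 1 + 1 + 2 + 5 = 18 days.
After the second batch: Gamma(142 + 78, 48 + 18) = Gamma(220, 66).
The posterior predictive for a window of length T is Negative Binomial with variance T·α'·(β'+T)/β'² = 9·220·75/4356 = 375/11.

375/11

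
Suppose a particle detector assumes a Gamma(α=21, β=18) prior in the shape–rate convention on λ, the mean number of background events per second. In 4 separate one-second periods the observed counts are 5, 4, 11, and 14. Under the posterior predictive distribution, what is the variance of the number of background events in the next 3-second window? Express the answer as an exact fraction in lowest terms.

Total count: 5 + 4 + 11 + 14 = 34.
Total exposure: 4 seconds.
Gamma(α, β) with Poisson data over total exposure Σt gives posterior Gamma(α+Σx, β+Σt) = Gamma(55, 22).
The posterior predictive for a window of length T is Negative Binomial with variance T·α'·(β'+T)/β'² = 3·55·25/484 = 375/44.

375/44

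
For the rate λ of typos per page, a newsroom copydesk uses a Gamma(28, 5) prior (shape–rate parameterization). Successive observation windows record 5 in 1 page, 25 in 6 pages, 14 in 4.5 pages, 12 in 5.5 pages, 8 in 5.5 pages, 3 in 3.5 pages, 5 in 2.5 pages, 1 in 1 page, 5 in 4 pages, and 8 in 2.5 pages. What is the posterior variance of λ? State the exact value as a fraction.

114/1681

Total count: 5 + 25 + 14 + 12 + 8 + 3 + 5 + 1 + 5 + 8 = 86.
Total exposure: 1 + 6 + 4.5 + 5.5 + 5.5 + 3.5 + 2.5 + 1 + 4 + 2.5 = 36 pages.
The Gamma prior is conjugate for the Poisson rate, so λ | data ~ Gamma(28+86, 5+36) = Gamma(114, 41).
Posterior variance = α'/β'² = 114/1681.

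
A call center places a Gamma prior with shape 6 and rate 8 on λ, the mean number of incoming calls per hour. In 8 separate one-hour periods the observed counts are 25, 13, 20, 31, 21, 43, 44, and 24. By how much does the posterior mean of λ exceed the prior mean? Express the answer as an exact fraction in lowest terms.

215/16

Total count: 25 + 13 + 20 + 31 + 21 + 43 + 44 + 24 = 221.
Total exposure: 8 hours.
The Gamma prior is conjugate for the Poisson rate, so λ | data ~ Gamma(6+221, 8+8) = Gamma(227, 16).
Posterior mean = 227/16 = 227/16; prior mean = 6/8 = 3/4. Difference = 227/16 − 3/4 = 215/16.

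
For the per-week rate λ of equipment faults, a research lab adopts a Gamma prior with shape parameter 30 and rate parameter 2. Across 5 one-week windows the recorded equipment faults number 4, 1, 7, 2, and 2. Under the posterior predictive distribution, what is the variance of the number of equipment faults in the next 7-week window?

92

Total count: 4 + 1 + 7 + 2 + 2 = 16.
Total exposure: 5 weeks.
By Gamma–Poisson conjugacy, the posterior is Gamma(α + Σx, β + Σt) = Gamma(30 + 16, 2 + 5) = Gamma(46, 7).
The posterior predictive for a window of length T is Negative Binomial with variance T·α'·(β'+T)/β'² = 7·46·14/49 = 92.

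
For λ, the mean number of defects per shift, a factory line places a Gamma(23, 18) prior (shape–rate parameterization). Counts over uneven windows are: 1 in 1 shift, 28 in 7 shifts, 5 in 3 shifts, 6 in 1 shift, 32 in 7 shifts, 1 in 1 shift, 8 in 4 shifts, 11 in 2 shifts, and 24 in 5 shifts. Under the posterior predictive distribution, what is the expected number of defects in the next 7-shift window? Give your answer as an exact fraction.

Total count: 1 + 28 + 5 + 6 + 32 + 1 + 8 + 11 + 24 = 116.
Total exposure: 1 + 7 + 3 + 1 + 7 + 1 + 4 + 2 + 5 = 31 shifts.
By Gamma–Poisson conjugacy, the posterior is Gamma(α + Σx, β + Σt) = Gamma(23 + 116, 18 + 31) = Gamma(139, 49).
Predictive mean over a 7-shift window = T·E[λ|data] = 7·139/49 = 139/7.

139/7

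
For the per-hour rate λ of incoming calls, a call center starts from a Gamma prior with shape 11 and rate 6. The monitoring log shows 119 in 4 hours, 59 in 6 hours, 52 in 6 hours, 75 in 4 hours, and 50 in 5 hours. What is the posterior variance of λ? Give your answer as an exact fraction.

366/961

Total count: 119 + 59 + 52 + 75 + 50 = 355.
Total exposure: 4 + 6 + 6 + 4 + 5 = 25 hours.
Conjugate update: add total count to the shape and total exposure to the rate, giving Gamma(366, 31).
Posterior variance = α'/β'² = 366/961.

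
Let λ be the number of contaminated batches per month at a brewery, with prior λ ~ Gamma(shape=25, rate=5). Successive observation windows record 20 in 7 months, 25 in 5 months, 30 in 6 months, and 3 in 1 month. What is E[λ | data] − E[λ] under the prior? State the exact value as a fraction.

Total count: 20 + 25 + 30 + 3 = 78.
Total exposure: 7 + 5 + 6 + 1 = 19 months.
Conjugate update: add total count to the shape and total exposure to the rate, giving Gamma(103, 24).
Posterior mean = 103/24 = 103/24; prior mean = 25/5 = 5. Difference = 103/24 − 5 = -17/24.

-17/24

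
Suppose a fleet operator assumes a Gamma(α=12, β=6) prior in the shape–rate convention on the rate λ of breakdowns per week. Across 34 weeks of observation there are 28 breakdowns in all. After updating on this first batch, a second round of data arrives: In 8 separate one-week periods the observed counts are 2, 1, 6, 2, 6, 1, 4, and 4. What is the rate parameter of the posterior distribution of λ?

48

Total count 28 over total exposure 34 weeks.
After the first batch: Gamma(12 + 28, 6 + 34) = Gamma(40, 40).
Total count: 2 + 1 + 6 + 2 + 6 + 1 + 4 + 4 = 26.
Total exposure: 8 weeks.
After the second batch: Gamma(40 + 26, 40 + 8) = Gamma(66, 48).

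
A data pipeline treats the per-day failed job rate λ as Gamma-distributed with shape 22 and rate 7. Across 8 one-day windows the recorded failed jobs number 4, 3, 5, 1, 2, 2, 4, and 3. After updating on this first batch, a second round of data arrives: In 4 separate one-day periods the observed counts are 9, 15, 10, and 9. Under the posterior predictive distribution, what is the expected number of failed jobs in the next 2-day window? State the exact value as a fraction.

178/19

Total count: 4 + 3 + 5 + 1 + 2 + 2 + 4 + 3 = 24.
Total exposure: 8 days.
After the first batch: Gamma(22 + 24, 7 + 8) = Gamma(46, 15).
Total count: 9 + 15 + 10 + 9 = 43.
Total exposure: 4 days.
After the second batch: Gamma(46 + 43, 15 + 4) = Gamma(89, 19).
Predictive mean over a 2-day window = T·E[λ|data] = 2·89/19 = 178/19.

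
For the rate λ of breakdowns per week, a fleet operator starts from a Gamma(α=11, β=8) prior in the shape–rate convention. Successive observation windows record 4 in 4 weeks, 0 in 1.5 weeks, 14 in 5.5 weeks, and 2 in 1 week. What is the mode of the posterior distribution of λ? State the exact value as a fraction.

3/2

Total count: 4 + 0 + 14 + 2 = 20.
Total exposure: 4 + 1.5 + 5.5 + 1 = 12 weeks.
Posterior: α' = 11 + 20 = 31, β' = 8 + 12 = 20.
Posterior mode = (α'−1)/β' = 30/20 = 3/2.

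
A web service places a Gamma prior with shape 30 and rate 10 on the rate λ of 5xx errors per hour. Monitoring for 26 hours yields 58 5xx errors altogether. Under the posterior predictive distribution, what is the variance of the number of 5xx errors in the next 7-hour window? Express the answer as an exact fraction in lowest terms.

3311/162

Total count 58 over total exposure 26 hours.
The Gamma prior is conjugate for the Poisson rate, so λ | data ~ Gamma(30+58, 10+26) = Gamma(88, 36).
The posterior predictive for a window of length T is Negative Binomial with variance T·α'·(β'+T)/β'² = 7·88·43/1296 = 3311/162.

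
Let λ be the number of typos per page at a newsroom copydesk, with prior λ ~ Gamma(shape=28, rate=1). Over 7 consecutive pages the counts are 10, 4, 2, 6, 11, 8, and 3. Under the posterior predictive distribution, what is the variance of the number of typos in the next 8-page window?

Total count: 10 + 4 + 2 + 6 + 11 + 8 + 3 = 44.
Total exposure: 7 pages.
Gamma(α, β) with Poisson data over total exposure Σt gives posterior Gamma(α+Σx, β+Σt) = Gamma(72, 8).
The posterior predictive for a window of length T is Negative Binomial with variance T·α'·(β'+T)/β'² = 8·72·16/64 = 144.

144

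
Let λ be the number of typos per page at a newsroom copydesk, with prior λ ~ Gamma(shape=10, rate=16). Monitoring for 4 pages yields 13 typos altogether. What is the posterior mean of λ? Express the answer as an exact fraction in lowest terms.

Total count 13 over total exposure 4 pages.
By Gamma–Poisson conjugacy, the posterior is Gamma(α + Σx, β + Σt) = Gamma(10 + 13, 16 + 4) = Gamma(23, 20).
Posterior mean = α'/β' = 23/20.

23/20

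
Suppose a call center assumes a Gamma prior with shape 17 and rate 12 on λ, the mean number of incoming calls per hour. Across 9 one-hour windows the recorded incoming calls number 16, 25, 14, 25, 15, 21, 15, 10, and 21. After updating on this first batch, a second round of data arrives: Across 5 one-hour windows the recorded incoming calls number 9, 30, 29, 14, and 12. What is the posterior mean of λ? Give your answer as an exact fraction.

Total count: 16 + 25 + 14 + 25 + 15 + 21 + 15 + 10 + 21 = 162.
Total exposure: 9 hours.
After the first batch: Gamma(17 + 162, 12 + 9) = Gamma(179, 21).
Total count: 9 + 30 + 29 + 14 + 12 = 94.
Total exposure: 5 hours.
After the second batch: Gamma(179 + 94, 21 + 5) = Gamma(273, 26).
Posterior mean = α'/β' = 273/26 = 21/2.

21/2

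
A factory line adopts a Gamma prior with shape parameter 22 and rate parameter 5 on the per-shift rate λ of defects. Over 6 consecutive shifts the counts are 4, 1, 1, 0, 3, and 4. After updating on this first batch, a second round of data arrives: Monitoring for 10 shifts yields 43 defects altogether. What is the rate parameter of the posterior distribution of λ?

21

Total count: 4 + 1 + 1 + 0 + 3 + 4 = 13.
Total exposure: 6 shifts.
After the first batch: Gamma(22 + 13, 5 + 6) = Gamma(35, 11).
Total count 43 over total exposure 10 shifts.
After the second batch: Gamma(35 + 43, 11 + 10) = Gamma(78, 21).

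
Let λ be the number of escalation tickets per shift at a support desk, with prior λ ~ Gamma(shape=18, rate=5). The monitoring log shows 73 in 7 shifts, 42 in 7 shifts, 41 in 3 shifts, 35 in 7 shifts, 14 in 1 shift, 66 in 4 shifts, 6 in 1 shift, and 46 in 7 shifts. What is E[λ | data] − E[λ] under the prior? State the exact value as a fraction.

949/210

Total count: 73 + 42 + 41 + 35 + 14 + 66 + 6 + 46 = 323.
Total exposure: 7 + 7 + 3 + 7 + 1 + 4 + 1 + 7 = 37 shifts.
Posterior: α' = 18 + 323 = 341, β' = 5 + 37 = 42.
Posterior mean = 341/42 = 341/42; prior mean = 18/5 = 18/5. Difference = 341/42 − 18/5 = 949/210.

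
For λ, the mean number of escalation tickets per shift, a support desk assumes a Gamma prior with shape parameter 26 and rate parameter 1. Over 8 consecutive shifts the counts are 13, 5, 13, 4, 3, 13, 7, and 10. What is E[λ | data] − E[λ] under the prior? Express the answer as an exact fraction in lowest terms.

-140/9

Total count: 13 + 5 + 13 + 4 + 3 + 13 + 7 + 10 = 68.
Total exposure: 8 shifts.
Posterior: α' = 26 + 68 = 94, β' = 1 + 8 = 9.
Posterior mean = 94/9 = 94/9; prior mean = 26/1 = 26. Difference = 94/9 − 26 = -140/9.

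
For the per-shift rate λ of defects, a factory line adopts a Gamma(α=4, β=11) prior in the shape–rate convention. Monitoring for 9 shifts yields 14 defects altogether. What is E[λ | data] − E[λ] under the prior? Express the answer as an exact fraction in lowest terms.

59/110

Total count 14 over total exposure 9 shifts.
Gamma(α, β) with Poisson data over total exposure Σt gives posterior Gamma(α+Σx, β+Σt) = Gamma(18, 20).
Posterior mean = 18/20 = 9/10; prior mean = 4/11 = 4/11. Difference = 9/10 − 4/11 = 59/110.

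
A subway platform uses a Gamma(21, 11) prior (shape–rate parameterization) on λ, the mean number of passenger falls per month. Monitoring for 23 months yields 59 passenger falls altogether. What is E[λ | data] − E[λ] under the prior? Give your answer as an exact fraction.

83/187

Total count 59 over total exposure 23 months.
By Gamma–Poisson conjugacy, the posterior is Gamma(α + Σx, β + Σt) = Gamma(21 + 59, 11 + 23) = Gamma(80, 34).
Posterior mean = 80/34 = 40/17; prior mean = 21/11 = 21/11. Difference = 40/17 − 21/11 = 83/187.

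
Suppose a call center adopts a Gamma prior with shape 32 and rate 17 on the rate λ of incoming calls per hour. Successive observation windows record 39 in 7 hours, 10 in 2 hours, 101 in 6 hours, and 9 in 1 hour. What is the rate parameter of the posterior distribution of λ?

Total count: 39 + 10 + 101 + 9 = 159.
Total exposure: 7 + 2 + 6 + 1 = 16 hours.
The Gamma prior is conjugate for the Poisson rate, so λ | data ~ Gamma(32+159, 17+16) = Gamma(191, 33).

33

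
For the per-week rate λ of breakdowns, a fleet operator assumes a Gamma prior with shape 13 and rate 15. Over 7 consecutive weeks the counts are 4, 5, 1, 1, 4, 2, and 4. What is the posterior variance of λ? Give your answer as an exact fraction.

Total count: 4 + 5 + 1 + 1 + 4 + 2 + 4 = 21.
Total exposure: 7 weeks.
Gamma(α, β) with Poisson data over total exposure Σt gives posterior Gamma(α+Σx, β+Σt) = Gamma(34, 22).
Posterior variance = α'/β'² = 34/484 = 17/242.

17/242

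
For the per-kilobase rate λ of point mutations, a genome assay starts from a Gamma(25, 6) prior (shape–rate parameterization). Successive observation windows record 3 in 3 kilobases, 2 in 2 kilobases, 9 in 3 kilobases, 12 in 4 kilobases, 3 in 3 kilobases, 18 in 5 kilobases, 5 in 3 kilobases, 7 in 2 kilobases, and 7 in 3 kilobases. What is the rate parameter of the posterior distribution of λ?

34

Total count: 3 + 2 + 9 + 12 + 3 + 18 + 5 + 7 + 7 = 66.
Total exposure: 3 + 2 + 3 + 4 + 3 + 5 + 3 + 2 + 3 = 28 kilobases.
Conjugate update: add total count to the shape and total exposure to the rate, giving Gamma(91, 34).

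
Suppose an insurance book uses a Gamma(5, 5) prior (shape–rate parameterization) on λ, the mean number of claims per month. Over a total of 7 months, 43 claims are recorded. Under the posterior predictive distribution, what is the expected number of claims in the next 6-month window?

24

Total count 43 over total exposure 7 months.
The Gamma prior is conjugate for the Poisson rate, so λ | data ~ Gamma(5+43, 5+7) = Gamma(48, 12).
Predictive mean over a 6-month window = T·E[λ|data] = 6·48/12 = 24.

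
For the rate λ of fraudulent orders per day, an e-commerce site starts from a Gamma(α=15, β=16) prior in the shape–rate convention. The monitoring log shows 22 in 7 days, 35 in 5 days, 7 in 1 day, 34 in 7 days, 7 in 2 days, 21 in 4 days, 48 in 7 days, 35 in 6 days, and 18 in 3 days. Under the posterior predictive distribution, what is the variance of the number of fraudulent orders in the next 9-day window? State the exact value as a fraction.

Total count: 22 + 35 + 7 + 34 + 7 + 21 + 48 + 35 + 18 = 227.
Total exposure: 7 + 5 + 1 + 7 + 2 + 4 + 7 + 6 + 3 = 42 days.
Posterior: α' = 15 + 227 = 242, β' = 16 + 42 = 58.
The posterior predictive for a window of length T is Negative Binomial with variance T·α'·(β'+T)/β'² = 9·242·67/3364 = 72963/1682.

72963/1682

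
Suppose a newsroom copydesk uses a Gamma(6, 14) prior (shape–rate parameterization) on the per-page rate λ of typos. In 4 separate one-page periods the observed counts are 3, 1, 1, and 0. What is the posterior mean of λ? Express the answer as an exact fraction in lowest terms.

Total count: 3 + 1 + 1 + 0 = 5.
Total exposure: 4 pages.
The Gamma prior is conjugate for the Poisson rate, so λ | data ~ Gamma(6+5, 14+4) = Gamma(11, 18).
Posterior mean = α'/β' = 11/18.

11/18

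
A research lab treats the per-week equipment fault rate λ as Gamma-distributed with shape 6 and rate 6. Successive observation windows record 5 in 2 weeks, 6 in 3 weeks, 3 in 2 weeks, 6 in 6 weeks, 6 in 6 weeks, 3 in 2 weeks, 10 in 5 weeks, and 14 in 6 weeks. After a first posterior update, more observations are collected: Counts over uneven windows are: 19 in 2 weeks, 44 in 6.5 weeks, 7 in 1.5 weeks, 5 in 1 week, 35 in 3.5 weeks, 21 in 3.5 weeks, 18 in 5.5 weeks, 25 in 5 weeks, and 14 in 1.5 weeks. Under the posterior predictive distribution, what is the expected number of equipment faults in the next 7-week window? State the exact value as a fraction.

1729/68

Total count: 5 + 6 + 3 + 6 + 6 + 3 + 10 + 14 = 53.
Total exposure: 2 + 3 + 2 + 6 + 6 + 2 + 5 + 6 = 32 weeks.
After the first batch: Gamma(6 + 53, 6 + 32) = Gamma(59, 38).
Total count: 19 + 44 + 7 + 5 + 35 + 21 + 18 + 25 + 14 = 188.
Total exposure: 2 + 6.5 + 1.5 + 1 + 3.5 + 3.5 + 5.5 + 5 + 1.5 = 30 weeks.
After the second batch: Gamma(59 + 188, 38 + 30) = Gamma(247, 68).
Predictive mean over a 7-week window = T·E[λ|data] = 7·247/68 = 1729/68.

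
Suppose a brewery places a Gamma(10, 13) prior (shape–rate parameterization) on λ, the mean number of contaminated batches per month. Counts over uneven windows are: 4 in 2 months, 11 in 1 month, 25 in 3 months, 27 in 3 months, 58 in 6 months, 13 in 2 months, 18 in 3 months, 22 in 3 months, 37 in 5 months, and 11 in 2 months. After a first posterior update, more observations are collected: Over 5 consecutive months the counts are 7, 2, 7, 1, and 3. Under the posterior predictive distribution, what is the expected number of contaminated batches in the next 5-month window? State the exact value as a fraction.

Total count: 4 + 11 + 25 + 27 + 58 + 13 + 18 + 22 + 37 + 11 = 226.
Total exposure: 2 + 1 + 3 + 3 + 6 + 2 + 3 + 3 + 5 + 2 = 30 months.
After the first batch: Gamma(10 + 226, 13 + 30) = Gamma(236, 43).
Total count: 7 + 2 + 7 + 1 + 3 = 20.
Total exposure: 5 months.
After the second batch: Gamma(236 + 20, 43 + 5) = Gamma(256, 48).
Predictive mean over a 5-month window = T·E[λ|data] = 5·256/48 = 80/3.

80/3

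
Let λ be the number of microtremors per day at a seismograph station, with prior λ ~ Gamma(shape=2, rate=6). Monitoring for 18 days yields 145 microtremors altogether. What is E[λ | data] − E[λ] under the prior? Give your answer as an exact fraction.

139/24

Total count 145 over total exposure 18 days.
The Gamma prior is conjugate for the Poisson rate, so λ | data ~ Gamma(2+145, 6+18) = Gamma(147, 24).
Posterior mean = 147/24 = 49/8; prior mean = 2/6 = 1/3. Difference = 49/8 − 1/3 = 139/24.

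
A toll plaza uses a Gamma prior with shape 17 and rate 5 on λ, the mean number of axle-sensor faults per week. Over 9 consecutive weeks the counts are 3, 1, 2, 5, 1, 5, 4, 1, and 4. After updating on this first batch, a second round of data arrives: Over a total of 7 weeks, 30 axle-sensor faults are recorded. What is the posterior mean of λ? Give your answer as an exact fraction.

73/21

Total count: 3 + 1 + 2 + 5 + 1 + 5 + 4 + 1 + 4 = 26.
Total exposure: 9 weeks.
After the first batch: Gamma(17 + 26, 5 + 9) = Gamma(43, 14).
Total count 30 over total exposure 7 weeks.
After the second batch: Gamma(43 + 30, 14 + 7) = Gamma(73, 21).
Posterior mean = α'/β' = 73/21.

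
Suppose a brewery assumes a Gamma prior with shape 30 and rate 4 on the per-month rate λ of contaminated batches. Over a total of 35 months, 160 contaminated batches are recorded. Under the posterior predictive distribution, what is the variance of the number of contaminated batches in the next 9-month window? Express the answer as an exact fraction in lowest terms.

9120/169

Total count 160 over total exposure 35 months.
The Gamma prior is conjugate for the Poisson rate, so λ | data ~ Gamma(30+160, 4+35) = Gamma(190, 39).
The posterior predictive for a window of length T is Negative Binomial with variance T·α'·(β'+T)/β'² = 9·190·48/1521 = 9120/169.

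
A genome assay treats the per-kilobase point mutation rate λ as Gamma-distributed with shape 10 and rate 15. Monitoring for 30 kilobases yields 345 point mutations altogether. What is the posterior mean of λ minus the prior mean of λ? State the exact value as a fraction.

Total count 345 over total exposure 30 kilobases.
By Gamma–Poisson conjugacy, the posterior is Gamma(α + Σx, β + Σt) = Gamma(10 + 345, 15 + 30) = Gamma(355, 45).
Posterior mean = 355/45 = 71/9; prior mean = 10/15 = 2/3. Difference = 71/9 − 2/3 = 65/9.

65/9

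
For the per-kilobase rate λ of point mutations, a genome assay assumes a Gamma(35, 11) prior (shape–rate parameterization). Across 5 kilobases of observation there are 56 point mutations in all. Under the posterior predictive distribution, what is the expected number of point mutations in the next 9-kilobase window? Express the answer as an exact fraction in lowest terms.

819/16

Total count 56 over total exposure 5 kilobases.
Posterior: α' = 35 + 56 = 91, β' = 11 + 5 = 16.
Predictive mean over a 9-kilobase window = T·E[λ|data] = 9·91/16 = 819/16.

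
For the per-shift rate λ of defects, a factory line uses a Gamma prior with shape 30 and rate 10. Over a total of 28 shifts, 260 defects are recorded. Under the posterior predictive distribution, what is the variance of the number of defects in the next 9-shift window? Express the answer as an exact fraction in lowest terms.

61335/722

Total count 260 over total exposure 28 shifts.
The Gamma prior is conjugate for the Poisson rate, so λ | data ~ Gamma(30+260, 10+28) = Gamma(290, 38).
The posterior predictive for a window of length T is Negative Binomial with variance T·α'·(β'+T)/β'² = 9·290·47/1444 = 61335/722.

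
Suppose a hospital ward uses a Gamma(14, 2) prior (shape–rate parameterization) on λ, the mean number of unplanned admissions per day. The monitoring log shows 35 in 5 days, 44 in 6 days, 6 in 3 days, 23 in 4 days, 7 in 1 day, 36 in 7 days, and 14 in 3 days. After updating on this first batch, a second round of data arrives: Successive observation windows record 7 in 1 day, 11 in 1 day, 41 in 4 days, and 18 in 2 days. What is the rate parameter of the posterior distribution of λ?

Total count: 35 + 44 + 6 + 23 + 7 + 36 + 14 = 165.
Total exposure: 5 + 6 + 3 + 4 + 1 + 7 + 3 = 29 days.
After the first batch: Gamma(14 + 165, 2 + 29) = Gamma(179, 31).
Total count: 7 + 11 + 41 + 18 = 77.
Total exposure: 1 + 1 + 4 + 2 = 8 days.
After the second batch: Gamma(179 + 77, 31 + 8) = Gamma(256, 39).

39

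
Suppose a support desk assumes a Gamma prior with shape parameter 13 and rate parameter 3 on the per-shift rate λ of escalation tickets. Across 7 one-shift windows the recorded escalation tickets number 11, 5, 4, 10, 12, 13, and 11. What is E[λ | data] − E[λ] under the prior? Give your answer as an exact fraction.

Total count: 11 + 5 + 4 + 10 + 12 + 13 + 11 = 66.
Total exposure: 7 shifts.
Posterior: α' = 13 + 66 = 79, β' = 3 + 7 = 10.
Posterior mean = 79/10 = 79/10; prior mean = 13/3 = 13/3. Difference = 79/10 − 13/3 = 107/30.

107/30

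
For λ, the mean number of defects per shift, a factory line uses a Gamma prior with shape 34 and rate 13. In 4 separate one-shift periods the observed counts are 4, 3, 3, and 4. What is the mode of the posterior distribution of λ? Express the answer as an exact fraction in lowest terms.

Total count: 4 + 3 + 3 + 4 = 14.
Total exposure: 4 shifts.
Gamma(α, β) with Poisson data over total exposure Σt gives posterior Gamma(α+Σx, β+Σt) = Gamma(48, 17).
Posterior mode = (α'−1)/β' = 47/17.

47/17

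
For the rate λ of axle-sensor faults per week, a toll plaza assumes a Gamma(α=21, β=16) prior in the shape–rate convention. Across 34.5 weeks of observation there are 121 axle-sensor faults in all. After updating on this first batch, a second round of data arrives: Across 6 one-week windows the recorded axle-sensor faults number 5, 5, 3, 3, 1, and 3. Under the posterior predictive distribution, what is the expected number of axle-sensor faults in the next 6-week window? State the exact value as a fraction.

Total count 121 over total exposure 34.5 weeks.
After the first batch: Gamma(21 + 121, 16 + 34.5) = Gamma(142, 101/2).
Total count: 5 + 5 + 3 + 3 + 1 + 3 = 20.
Total exposure: 6 weeks.
After the second batch: Gamma(142 + 20, 101/2 + 6) = Gamma(162, 113/2).
Predictive mean over a 6-week window = T·E[λ|data] = 6·162/(113/2) = 1944/113.

1944/113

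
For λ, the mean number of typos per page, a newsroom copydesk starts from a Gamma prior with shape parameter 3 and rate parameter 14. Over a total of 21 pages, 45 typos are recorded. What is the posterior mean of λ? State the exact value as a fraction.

Total count 45 over total exposure 21 pages.
Conjugate update: add total count to the shape and total exposure to the rate, giving Gamma(48, 35).
Posterior mean = α'/β' = 48/35.

48/35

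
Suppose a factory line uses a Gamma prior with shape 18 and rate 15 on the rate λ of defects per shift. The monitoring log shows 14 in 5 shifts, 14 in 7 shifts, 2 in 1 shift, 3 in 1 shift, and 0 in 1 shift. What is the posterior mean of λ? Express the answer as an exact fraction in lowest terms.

17/10

Total count: 14 + 14 + 2 + 3 + 0 = 33.
Total exposure: 5 + 7 + 1 + 1 + 1 = 15 shifts.
The Gamma prior is conjugate for the Poisson rate, so λ | data ~ Gamma(18+33, 15+15) = Gamma(51, 30).
Posterior mean = α'/β' = 51/30 = 17/10.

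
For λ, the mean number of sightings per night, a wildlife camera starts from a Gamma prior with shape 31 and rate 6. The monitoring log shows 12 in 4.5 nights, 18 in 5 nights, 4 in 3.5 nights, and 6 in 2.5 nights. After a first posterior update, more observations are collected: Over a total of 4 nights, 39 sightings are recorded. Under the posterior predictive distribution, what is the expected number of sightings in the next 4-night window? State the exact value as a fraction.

Total count: 12 + 18 + 4 + 6 = 40.
Total exposure: 4.5 + 5 + 3.5 + 2.5 = 15.5 nights.
After the first batch: Gamma(31 + 40, 6 + 15.5) = Gamma(71, 43/2).
Total count 39 over total exposure 4 nights.
After the second batch: Gamma(71 + 39, 43/2 + 4) = Gamma(110, 51/2).
Predictive mean over a 4-night window = T·E[λ|data] = 4·110/(51/2) = 880/51.

880/51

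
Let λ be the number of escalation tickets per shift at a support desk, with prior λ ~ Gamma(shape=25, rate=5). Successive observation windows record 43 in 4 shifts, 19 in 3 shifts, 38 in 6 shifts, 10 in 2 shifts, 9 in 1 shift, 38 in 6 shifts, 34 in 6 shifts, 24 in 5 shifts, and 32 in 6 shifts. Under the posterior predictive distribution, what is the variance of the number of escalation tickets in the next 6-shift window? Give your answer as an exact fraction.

5100/121

Total count: 43 + 19 + 38 + 10 + 9 + 38 + 34 + 24 + 32 = 247.
Total exposure: 4 + 3 + 6 + 2 + 1 + 6 + 6 + 5 + 6 = 39 shifts.
Gamma(α, β) with Poisson data over total exposure Σt gives posterior Gamma(α+Σx, β+Σt) = Gamma(272, 44).
The posterior predictive for a window of length T is Negative Binomial with variance T·α'·(β'+T)/β'² = 6·272·50/1936 = 5100/121.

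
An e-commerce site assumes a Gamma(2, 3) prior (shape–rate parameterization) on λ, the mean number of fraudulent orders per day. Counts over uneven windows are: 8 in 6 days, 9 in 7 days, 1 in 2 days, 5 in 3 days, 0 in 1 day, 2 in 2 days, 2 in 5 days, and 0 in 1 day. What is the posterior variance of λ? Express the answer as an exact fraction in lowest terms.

29/900

Total count: 8 + 9 + 1 + 5 + 0 + 2 + 2 + 0 = 27.
Total exposure: 6 + 7 + 2 + 3 + 1 + 2 + 5 + 1 = 27 days.
Gamma(α, β) with Poisson data over total exposure Σt gives posterior Gamma(α+Σx, β+Σt) = Gamma(29, 30).
Posterior variance = α'/β'² = 29/900.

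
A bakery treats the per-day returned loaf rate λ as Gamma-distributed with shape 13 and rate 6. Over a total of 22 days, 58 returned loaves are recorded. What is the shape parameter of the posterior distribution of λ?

71

Total count 58 over total exposure 22 days.
By Gamma–Poisson conjugacy, the posterior is Gamma(α + Σx, β + Σt) = Gamma(13 + 58, 6 + 22) = Gamma(71, 28).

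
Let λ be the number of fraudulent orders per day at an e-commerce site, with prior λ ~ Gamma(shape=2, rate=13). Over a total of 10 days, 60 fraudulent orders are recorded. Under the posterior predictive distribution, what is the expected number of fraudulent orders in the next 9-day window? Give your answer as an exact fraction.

Total count 60 over total exposure 10 days.
By Gamma–Poisson conjugacy, the posterior is Gamma(α + Σx, β + Σt) = Gamma(2 + 60, 13 + 10) = Gamma(62, 23).
Predictive mean over a 9-day window = T·E[λ|data] = 9·62/23 = 558/23.

558/23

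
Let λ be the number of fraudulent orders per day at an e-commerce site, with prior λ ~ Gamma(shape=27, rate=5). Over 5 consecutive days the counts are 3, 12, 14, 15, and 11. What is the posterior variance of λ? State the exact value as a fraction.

41/50

Total count: 3 + 12 + 14 + 15 + 11 = 55.
Total exposure: 5 days.
Gamma(α, β) with Poisson data over total exposure Σt gives posterior Gamma(α+Σx, β+Σt) = Gamma(82, 10).
Posterior variance = α'/β'² = 82/100 = 41/50.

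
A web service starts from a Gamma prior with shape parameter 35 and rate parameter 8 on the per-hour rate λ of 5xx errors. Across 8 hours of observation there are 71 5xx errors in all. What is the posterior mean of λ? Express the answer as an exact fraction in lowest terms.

Total count 71 over total exposure 8 hours.
Posterior: α' = 35 + 71 = 106, β' = 8 + 8 = 16.
Posterior mean = α'/β' = 106/16 = 53/8.

53/8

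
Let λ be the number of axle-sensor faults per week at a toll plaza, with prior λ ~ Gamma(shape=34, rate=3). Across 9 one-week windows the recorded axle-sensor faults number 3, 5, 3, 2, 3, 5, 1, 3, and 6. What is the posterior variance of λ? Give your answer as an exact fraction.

Total count: 3 + 5 + 3 + 2 + 3 + 5 + 1 + 3 + 6 = 31.
Total exposure: 9 weeks.
The Gamma prior is conjugate for the Poisson rate, so λ | data ~ Gamma(34+31, 3+9) = Gamma(65, 12).
Posterior variance = α'/β'² = 65/144.

65/144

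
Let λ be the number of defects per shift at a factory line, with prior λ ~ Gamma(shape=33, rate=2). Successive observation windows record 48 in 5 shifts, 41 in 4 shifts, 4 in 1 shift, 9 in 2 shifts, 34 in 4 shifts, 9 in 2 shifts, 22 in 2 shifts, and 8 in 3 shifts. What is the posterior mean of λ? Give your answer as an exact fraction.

Total count: 48 + 41 + 4 + 9 + 34 + 9 + 22 + 8 = 175.
Total exposure: 5 + 4 + 1 + 2 + 4 + 2 + 2 + 3 = 23 shifts.
Posterior: α' = 33 + 175 = 208, β' = 2 + 23 = 25.
Posterior mean = α'/β' = 208/25.

208/25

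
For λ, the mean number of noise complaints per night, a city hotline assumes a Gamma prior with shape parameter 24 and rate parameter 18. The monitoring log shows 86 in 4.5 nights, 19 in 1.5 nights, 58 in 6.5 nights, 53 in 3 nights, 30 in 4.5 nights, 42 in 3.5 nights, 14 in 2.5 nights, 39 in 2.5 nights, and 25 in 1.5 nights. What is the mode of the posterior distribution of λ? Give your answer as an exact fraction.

389/48

Total count: 86 + 19 + 58 + 53 + 30 + 42 + 14 + 39 + 25 = 366.
Total exposure: 4.5 + 1.5 + 6.5 + 3 + 4.5 + 3.5 + 2.5 + 2.5 + 1.5 = 30 nights.
Conjugate update: add total count to the shape and total exposure to the rate, giving Gamma(390, 48).
Posterior mode = (α'−1)/β' = 389/48.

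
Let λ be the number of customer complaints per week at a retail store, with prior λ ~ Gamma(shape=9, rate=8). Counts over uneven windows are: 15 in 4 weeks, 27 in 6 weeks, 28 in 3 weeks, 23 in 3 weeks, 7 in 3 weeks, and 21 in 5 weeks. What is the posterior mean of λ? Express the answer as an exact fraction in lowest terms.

65/16

Total count: 15 + 27 + 28 + 23 + 7 + 21 = 121.
Total exposure: 4 + 6 + 3 + 3 + 3 + 5 = 24 weeks.
Conjugate update: add total count to the shape and total exposure to the rate, giving Gamma(130, 32).
Posterior mean = α'/β' = 130/32 = 65/16.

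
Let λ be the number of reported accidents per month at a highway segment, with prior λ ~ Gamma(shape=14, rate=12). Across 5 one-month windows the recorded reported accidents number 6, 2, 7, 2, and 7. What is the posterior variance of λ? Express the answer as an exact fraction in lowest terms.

38/289

Total count: 6 + 2 + 7 + 2 + 7 = 24.
Total exposure: 5 months.
Conjugate update: add total count to the shape and total exposure to the rate, giving Gamma(38, 17).
Posterior variance = α'/β'² = 38/289.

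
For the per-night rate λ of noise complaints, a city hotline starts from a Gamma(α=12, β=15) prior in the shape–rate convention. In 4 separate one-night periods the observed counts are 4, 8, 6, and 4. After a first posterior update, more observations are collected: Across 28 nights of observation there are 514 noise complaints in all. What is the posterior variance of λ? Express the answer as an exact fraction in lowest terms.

548/2209

Total count: 4 + 8 + 6 + 4 = 22.
Total exposure: 4 nights.
After the first batch: Gamma(12 + 22, 15 + 4) = Gamma(34, 19).
Total count 514 over total exposure 28 nights.
After the second batch: Gamma(34 + 514, 19 + 28) = Gamma(548, 47).
Posterior variance = α'/β'² = 548/2209.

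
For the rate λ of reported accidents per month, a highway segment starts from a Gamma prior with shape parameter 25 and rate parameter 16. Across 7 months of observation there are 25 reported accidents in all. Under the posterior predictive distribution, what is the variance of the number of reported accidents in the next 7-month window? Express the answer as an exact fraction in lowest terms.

Total count 25 over total exposure 7 months.
Gamma(α, β) with Poisson data over total exposure Σt gives posterior Gamma(α+Σx, β+Σt) = Gamma(50, 23).
The posterior predictive for a window of length T is Negative Binomial with variance T·α'·(β'+T)/β'² = 7·50·30/529 = 10500/529.

10500/529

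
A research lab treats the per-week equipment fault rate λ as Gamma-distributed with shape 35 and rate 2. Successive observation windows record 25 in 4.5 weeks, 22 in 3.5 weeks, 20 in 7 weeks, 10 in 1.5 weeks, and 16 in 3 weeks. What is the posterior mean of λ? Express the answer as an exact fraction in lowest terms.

Total count: 25 + 22 + 20 + 10 + 16 = 93.
Total exposure: 4.5 + 3.5 + 7 + 1.5 + 3 = 19.5 weeks.
By Gamma–Poisson conjugacy, the posterior is Gamma(α + Σx, β + Σt) = Gamma(35 + 93, 2 + 19.5) = Gamma(128, 43/2).
Posterior mean = α'/β' = 128/(43/2) = 256/43.

256/43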